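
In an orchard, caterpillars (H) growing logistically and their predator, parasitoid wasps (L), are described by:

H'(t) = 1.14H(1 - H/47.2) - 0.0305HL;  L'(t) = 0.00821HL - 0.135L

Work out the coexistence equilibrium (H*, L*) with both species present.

From dL/dt = 0 with L > 0: 0.00821H* = 0.135, so H* = 16.4.
Substitute into dH/dt = 0: 1.14(1 - 16.4/47.2) = 0.0305L*.
The bracket is 0.652, giving L* = 0.743/0.0305 = 24.4.

H* ≈ 16.4, L* ≈ 24.4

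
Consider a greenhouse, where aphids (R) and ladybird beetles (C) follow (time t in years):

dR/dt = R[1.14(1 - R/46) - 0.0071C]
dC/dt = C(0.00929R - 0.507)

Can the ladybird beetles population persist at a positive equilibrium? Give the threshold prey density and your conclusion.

Threshold R = 54.6; K < 54.6, so no, the predator goes extinct.

The predator equation gives dC/dt > 0 only when R > 0.507/0.00929 = 54.6.
Without the predator, R → K = 46. Since 46 < 54.6, the predator cannot invade.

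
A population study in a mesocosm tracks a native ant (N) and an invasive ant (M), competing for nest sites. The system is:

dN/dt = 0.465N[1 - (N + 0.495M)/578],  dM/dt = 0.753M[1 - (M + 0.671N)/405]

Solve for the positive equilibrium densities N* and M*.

Setting both brackets to zero gives the nullclines N + 0.495M = 578 and 0.671N + M = 405.
Substituting M = 405 - 0.671N into the first: N(1 - 0.495·0.671) = 578 - 0.495·405.
So N* = 378/0.668 = 565, and then M* = 405 - 0.671·565 = 25.7.

N* ≈ 565, M* ≈ 25.7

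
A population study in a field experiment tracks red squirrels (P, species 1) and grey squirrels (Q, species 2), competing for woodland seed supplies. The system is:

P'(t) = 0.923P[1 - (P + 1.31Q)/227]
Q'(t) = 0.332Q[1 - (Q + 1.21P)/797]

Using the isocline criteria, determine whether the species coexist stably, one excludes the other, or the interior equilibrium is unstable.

species 2 excludes species 1

Compare the nullcline intercepts: K1/α12 = 227/1.31 = 173 < K2 = 797; K2/α21 = 797/1.21 = 659 > K1 = 227.
Since the inequalities point opposite ways, species 2 can invade but species 1 cannot.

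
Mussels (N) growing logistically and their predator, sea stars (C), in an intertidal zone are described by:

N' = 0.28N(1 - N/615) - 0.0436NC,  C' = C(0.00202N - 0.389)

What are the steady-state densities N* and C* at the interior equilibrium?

From dC/dt = 0 with C > 0: 0.00202N* = 0.389, so N* = 193.
Substitute into dN/dt = 0: 0.28(1 - 193/615) = 0.0436C*.
The bracket is 0.687, giving C* = 0.192/0.0436 = 4.41.

N* ≈ 193, C* ≈ 4.41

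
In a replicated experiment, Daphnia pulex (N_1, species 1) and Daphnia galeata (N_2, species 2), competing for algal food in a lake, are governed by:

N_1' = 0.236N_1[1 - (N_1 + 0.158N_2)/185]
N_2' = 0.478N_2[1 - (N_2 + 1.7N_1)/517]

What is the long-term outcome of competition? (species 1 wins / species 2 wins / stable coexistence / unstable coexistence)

Compare the nullcline intercepts: K1/α12 = 185/0.158 = 1170 > K2 = 517; K2/α21 = 517/1.7 = 304 > K1 = 185.
Since both inequalities hold, each species can invade when rare, so the interior equilibrium is stable.

stable coexistence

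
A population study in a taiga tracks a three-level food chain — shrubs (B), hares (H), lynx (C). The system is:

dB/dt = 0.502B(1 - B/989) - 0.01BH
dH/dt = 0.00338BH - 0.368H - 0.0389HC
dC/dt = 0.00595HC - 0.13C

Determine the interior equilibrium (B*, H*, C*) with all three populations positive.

B* ≈ 559, H* ≈ 21.8, C* ≈ 39.1

From dC/dt = 0: 0.00595H* = 0.13, so H* = 21.8.
From dB/dt = 0: 0.502(1 - B*/989) = 0.01·21.8, giving B* = 989·(1 - 0.435) = 559.
From dH/dt = 0: 0.00338·559 - 0.368 = 0.0389C*, so C* = 1.52/0.0389 = 39.1.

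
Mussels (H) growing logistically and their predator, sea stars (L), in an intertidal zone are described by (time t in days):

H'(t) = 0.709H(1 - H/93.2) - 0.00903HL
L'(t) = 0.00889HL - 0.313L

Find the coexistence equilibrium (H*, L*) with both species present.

From dL/dt = 0 with L > 0: 0.00889H* = 0.313, so H* = 35.2.
Substitute into dH/dt = 0: 0.709(1 - 35.2/93.2) = 0.00903L*.
The bracket is 0.622, giving L* = 0.441/0.00903 = 48.9.

H* ≈ 35.2, L* ≈ 48.9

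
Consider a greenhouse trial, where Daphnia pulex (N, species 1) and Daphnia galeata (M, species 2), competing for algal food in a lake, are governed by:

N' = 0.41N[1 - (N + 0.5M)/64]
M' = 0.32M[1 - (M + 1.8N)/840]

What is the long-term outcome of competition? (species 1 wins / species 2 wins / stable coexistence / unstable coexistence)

species 2 excludes species 1

Compare the nullcline intercepts: K1/α12 = 64/0.5 = 128 < K2 = 840; K2/α21 = 840/1.8 = 467 > K1 = 64.
Since the inequalities point opposite ways, species 2 can invade but species 1 cannot.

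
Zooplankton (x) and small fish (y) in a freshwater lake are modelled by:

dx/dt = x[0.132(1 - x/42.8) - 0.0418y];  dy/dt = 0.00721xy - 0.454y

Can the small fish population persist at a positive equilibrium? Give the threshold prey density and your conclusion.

The predator equation gives dy/dt > 0 only when x > 0.454/0.00721 = 63.
Without the predator, x → K = 42.8. Since 42.8 < 63, the predator cannot invade.

Threshold x = 63; K < 63, so no, the predator goes extinct.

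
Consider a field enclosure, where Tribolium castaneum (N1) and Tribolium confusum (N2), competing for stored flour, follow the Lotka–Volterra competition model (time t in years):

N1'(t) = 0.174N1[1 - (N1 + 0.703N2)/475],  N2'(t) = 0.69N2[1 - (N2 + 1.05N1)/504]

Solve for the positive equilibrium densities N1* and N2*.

N1* ≈ 461, N2* ≈ 20

Setting both brackets to zero gives the nullclines N1 + 0.703N2 = 475 and 1.05N1 + N2 = 504.
Substituting N2 = 504 - 1.05N1 into the first: N1(1 - 0.703·1.05) = 475 - 0.703·504.
So N1* = 121/0.262 = 461, and then N2* = 504 - 1.05·461 = 20.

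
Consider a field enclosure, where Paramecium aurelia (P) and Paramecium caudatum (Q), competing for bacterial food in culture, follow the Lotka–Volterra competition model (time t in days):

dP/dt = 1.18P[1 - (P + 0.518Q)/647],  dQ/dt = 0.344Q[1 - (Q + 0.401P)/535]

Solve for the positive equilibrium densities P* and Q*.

Setting both brackets to zero gives the nullclines P + 0.518Q = 647 and 0.401P + Q = 535.
Substituting Q = 535 - 0.401P into the first: P(1 - 0.518·0.401) = 647 - 0.518·535.
So P* = 370/0.792 = 467, and then Q* = 535 - 0.401·467 = 348.

P* ≈ 467, Q* ≈ 348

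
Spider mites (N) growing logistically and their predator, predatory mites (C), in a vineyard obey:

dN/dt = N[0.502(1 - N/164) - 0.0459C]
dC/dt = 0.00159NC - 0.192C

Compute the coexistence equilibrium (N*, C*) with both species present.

N* ≈ 121, C* ≈ 2.88

From dC/dt = 0 with C > 0: 0.00159N* = 0.192, so N* = 121.
Substitute into dN/dt = 0: 0.502(1 - 121/164) = 0.0459C*.
The bracket is 0.264, giving C* = 0.132/0.0459 = 2.88.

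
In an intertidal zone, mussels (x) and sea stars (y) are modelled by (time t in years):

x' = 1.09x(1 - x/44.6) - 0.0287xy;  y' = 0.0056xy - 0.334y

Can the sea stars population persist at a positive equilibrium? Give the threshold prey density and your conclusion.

The predator equation gives dy/dt > 0 only when x > 0.334/0.0056 = 59.6.
Without the predator, x → K = 44.6. Since 44.6 < 59.6, the predator cannot invade.

Threshold x = 59.6; K < 59.6, so no, the predator goes extinct.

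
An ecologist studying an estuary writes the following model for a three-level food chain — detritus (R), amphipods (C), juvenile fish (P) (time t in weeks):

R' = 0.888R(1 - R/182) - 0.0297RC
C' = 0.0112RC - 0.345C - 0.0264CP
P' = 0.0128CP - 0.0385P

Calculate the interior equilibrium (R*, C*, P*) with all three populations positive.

From dP/dt = 0: 0.0128C* = 0.0385, so C* = 3.01.
From dR/dt = 0: 0.888(1 - R*/182) = 0.0297·3.01, giving R* = 182·(1 - 0.101) = 164.
From dC/dt = 0: 0.0112·164 - 0.345 = 0.0264P*, so P* = 1.49/0.0264 = 56.4.

R* ≈ 164, C* ≈ 3.01, P* ≈ 56.4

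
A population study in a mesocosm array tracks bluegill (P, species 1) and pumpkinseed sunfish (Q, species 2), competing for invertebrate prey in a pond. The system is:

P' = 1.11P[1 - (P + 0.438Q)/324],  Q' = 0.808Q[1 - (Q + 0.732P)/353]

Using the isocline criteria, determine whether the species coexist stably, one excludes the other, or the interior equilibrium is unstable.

Compare the nullcline intercepts: K1/α12 = 324/0.438 = 740 > K2 = 353; K2/α21 = 353/0.732 = 482 > K1 = 324.
Since both inequalities hold, each species can invade when rare, so the interior equilibrium is stable.

stable coexistence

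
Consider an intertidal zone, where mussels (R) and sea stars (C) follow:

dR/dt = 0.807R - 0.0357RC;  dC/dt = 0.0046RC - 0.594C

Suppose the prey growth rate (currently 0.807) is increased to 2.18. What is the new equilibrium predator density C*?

At the interior fixed point, setting dR/dt = 0 with R > 0 fixes C* = (prey growth rate)/(RC coefficient) — independent of the other coefficients.
With the change, C* = 2.18/0.0357 = 61.1; it rises from 22.6.

C* ≈ 61.1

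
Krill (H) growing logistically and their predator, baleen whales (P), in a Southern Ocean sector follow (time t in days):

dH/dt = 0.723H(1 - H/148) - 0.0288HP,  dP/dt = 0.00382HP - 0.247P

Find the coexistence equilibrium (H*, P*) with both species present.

From dP/dt = 0 with P > 0: 0.00382H* = 0.247, so H* = 64.7.
Substitute into dH/dt = 0: 0.723(1 - 64.7/148) = 0.0288P*.
The bracket is 0.563, giving P* = 0.407/0.0288 = 14.1.

H* ≈ 64.7, P* ≈ 14.1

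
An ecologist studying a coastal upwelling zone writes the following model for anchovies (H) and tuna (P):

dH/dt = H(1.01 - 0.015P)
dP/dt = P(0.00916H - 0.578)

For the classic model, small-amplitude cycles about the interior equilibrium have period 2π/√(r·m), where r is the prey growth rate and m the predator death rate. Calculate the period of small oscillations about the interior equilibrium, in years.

Here r = 1.01 and m = 0.578, so r·m = 0.584.
ω = √0.584 = 0.764 per year, hence T = 2π/ω ≈ 8.22 years.

T ≈ 8.22 years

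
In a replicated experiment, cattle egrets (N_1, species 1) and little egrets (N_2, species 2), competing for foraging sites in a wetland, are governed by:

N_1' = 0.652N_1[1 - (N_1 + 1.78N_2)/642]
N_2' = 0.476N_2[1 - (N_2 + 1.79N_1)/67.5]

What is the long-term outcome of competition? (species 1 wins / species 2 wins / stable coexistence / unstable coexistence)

species 1 excludes species 2

Compare the nullcline intercepts: K1/α12 = 642/1.78 = 361 > K2 = 67.5; K2/α21 = 67.5/1.79 = 37.7 < K1 = 642.
Since the inequalities point opposite ways, species 1 can invade but species 2 cannot.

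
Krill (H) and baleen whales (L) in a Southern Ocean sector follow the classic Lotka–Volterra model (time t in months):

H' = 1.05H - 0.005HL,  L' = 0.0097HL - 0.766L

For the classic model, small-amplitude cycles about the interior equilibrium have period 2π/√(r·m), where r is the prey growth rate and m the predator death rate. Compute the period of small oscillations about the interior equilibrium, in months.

Here r = 1.05 and m = 0.766, so r·m = 0.804.
ω = √0.804 = 0.897 per month, hence T = 2π/ω ≈ 7.01 months.

T ≈ 7.01 months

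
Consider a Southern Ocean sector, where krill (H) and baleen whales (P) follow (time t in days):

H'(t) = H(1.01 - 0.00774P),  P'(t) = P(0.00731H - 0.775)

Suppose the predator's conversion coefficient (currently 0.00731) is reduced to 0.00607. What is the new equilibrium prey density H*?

At the interior fixed point, setting dP/dt = 0 with P > 0 fixes H* = (predator death rate)/(HP coefficient) — independent of the other coefficients.
With the change, H* = 0.775/0.00607 = 128; it rises from 106.

H* ≈ 128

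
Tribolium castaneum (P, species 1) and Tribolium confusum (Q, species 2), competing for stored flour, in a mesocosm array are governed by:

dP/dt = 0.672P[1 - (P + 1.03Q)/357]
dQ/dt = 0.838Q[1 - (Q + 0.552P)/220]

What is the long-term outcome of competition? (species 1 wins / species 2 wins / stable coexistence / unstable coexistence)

Compare the nullcline intercepts: K1/α12 = 357/1.03 = 347 > K2 = 220; K2/α21 = 220/0.552 = 399 > K1 = 357.
Since both inequalities hold, each species can invade when rare, so the interior equilibrium is stable.

stable coexistence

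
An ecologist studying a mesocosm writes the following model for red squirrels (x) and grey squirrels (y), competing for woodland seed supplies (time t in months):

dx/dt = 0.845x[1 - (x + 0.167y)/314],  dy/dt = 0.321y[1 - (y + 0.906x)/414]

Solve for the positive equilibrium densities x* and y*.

Setting both brackets to zero gives the nullclines x + 0.167y = 314 and 0.906x + y = 414.
Substituting y = 414 - 0.906x into the first: x(1 - 0.167·0.906) = 314 - 0.167·414.
So x* = 245/0.849 = 289, and then y* = 414 - 0.906·289 = 153.

x* ≈ 289, y* ≈ 153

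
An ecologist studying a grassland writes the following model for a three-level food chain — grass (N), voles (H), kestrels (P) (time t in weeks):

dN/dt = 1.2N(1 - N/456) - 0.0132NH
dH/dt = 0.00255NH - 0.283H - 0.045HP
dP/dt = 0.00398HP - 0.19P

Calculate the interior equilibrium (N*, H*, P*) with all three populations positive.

N* ≈ 217, H* ≈ 47.7, P* ≈ 5.98

From dP/dt = 0: 0.00398H* = 0.19, so H* = 47.7.
From dN/dt = 0: 1.2(1 - N*/456) = 0.0132·47.7, giving N* = 456·(1 - 0.525) = 217.
From dH/dt = 0: 0.00255·217 - 0.283 = 0.045P*, so P* = 0.269/0.045 = 5.98.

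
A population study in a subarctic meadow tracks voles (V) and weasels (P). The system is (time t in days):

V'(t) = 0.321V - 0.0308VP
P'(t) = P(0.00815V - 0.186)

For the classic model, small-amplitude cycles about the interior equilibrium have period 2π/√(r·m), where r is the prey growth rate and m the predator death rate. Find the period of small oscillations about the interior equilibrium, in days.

Here r = 0.321 and m = 0.186, so r·m = 0.0597.
ω = √0.0597 = 0.244 per day, hence T = 2π/ω ≈ 25.7 days.

T ≈ 25.7 days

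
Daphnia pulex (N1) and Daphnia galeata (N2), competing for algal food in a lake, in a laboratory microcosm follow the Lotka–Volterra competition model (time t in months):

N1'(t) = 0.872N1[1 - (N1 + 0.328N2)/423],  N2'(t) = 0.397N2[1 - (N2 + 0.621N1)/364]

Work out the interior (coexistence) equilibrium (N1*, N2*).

Setting both brackets to zero gives the nullclines N1 + 0.328N2 = 423 and 0.621N1 + N2 = 364.
Substituting N2 = 364 - 0.621N1 into the first: N1(1 - 0.328·0.621) = 423 - 0.328·364.
So N1* = 304/0.796 = 381, and then N2* = 364 - 0.621·381 = 127.

N1* ≈ 381, N2* ≈ 127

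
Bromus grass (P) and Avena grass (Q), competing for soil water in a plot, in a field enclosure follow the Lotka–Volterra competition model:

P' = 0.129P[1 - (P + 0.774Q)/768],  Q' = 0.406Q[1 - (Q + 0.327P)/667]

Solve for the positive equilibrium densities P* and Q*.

P* ≈ 337, Q* ≈ 557

Setting both brackets to zero gives the nullclines P + 0.774Q = 768 and 0.327P + Q = 667.
Substituting Q = 667 - 0.327P into the first: P(1 - 0.774·0.327) = 768 - 0.774·667.
So P* = 252/0.747 = 337, and then Q* = 667 - 0.327·337 = 557.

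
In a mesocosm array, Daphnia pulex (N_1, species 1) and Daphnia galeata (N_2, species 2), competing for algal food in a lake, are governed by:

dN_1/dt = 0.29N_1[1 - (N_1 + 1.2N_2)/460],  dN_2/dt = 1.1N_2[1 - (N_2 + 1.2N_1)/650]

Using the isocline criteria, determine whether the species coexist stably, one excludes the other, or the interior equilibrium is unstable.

Compare the nullcline intercepts: K1/α12 = 460/1.2 = 383 < K2 = 650; K2/α21 = 650/1.2 = 542 > K1 = 460.
Since the inequalities point opposite ways, species 2 can invade but species 1 cannot.

species 2 excludes species 1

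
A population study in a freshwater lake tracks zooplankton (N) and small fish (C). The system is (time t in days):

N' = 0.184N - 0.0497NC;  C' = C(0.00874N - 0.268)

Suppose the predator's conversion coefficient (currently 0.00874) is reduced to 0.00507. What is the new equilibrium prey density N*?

At the interior fixed point, setting dC/dt = 0 with C > 0 fixes N* = (predator death rate)/(NC coefficient) — independent of the other coefficients.
With the change, N* = 0.268/0.00507 = 52.9; it rises from 30.7.

N* ≈ 52.9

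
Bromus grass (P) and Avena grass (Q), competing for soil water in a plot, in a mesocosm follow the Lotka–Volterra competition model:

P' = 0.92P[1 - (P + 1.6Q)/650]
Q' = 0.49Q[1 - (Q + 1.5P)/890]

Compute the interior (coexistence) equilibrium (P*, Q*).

P* ≈ 553, Q* ≈ 60.7

Setting both brackets to zero gives the nullclines P + 1.6Q = 650 and 1.5P + Q = 890.
Substituting Q = 890 - 1.5P into the first: P(1 - 1.6·1.5) = 650 - 1.6·890.
So P* = -774/-1.4 = 553, and then Q* = 890 - 1.5·553 = 60.7.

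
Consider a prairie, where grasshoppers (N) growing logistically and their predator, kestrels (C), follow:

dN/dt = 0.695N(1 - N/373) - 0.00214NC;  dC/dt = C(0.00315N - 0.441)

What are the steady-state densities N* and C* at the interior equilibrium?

From dC/dt = 0 with C > 0: 0.00315N* = 0.441, so N* = 140.
Substitute into dN/dt = 0: 0.695(1 - 140/373) = 0.00214C*.
The bracket is 0.625, giving C* = 0.434/0.00214 = 203.

N* ≈ 140, C* ≈ 203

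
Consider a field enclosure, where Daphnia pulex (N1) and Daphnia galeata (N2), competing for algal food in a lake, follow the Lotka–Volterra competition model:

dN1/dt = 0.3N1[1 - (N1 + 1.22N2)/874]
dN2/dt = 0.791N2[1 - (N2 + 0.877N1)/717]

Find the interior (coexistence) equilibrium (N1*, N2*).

Setting both brackets to zero gives the nullclines N1 + 1.22N2 = 874 and 0.877N1 + N2 = 717.
Substituting N2 = 717 - 0.877N1 into the first: N1(1 - 1.22·0.877) = 874 - 1.22·717.
So N1* = -0.74/-0.0699 = 10.6, and then N2* = 717 - 0.877·10.6 = 708.

N1* ≈ 10.6, N2* ≈ 708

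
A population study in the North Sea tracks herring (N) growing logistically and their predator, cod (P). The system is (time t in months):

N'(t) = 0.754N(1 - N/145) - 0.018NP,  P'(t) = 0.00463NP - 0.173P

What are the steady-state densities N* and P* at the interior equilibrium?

N* ≈ 37.4, P* ≈ 31.1

From dP/dt = 0 with P > 0: 0.00463N* = 0.173, so N* = 37.4.
Substitute into dN/dt = 0: 0.754(1 - 37.4/145) = 0.018P*.
The bracket is 0.742, giving P* = 0.56/0.018 = 31.1.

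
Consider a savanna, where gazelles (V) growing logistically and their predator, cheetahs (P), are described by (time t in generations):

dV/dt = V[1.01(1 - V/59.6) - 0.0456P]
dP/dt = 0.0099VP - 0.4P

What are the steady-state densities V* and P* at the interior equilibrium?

V* ≈ 40.4, P* ≈ 7.13

From dP/dt = 0 with P > 0: 0.0099V* = 0.4, so V* = 40.4.
Substitute into dV/dt = 0: 1.01(1 - 40.4/59.6) = 0.0456P*.
The bracket is 0.322, giving P* = 0.325/0.0456 = 7.13.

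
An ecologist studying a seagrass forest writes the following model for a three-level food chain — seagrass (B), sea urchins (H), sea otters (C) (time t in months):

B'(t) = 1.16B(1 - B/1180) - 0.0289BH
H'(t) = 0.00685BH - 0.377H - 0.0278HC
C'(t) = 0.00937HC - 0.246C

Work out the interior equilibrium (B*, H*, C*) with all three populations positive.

B* ≈ 408, H* ≈ 26.3, C* ≈ 87

From dC/dt = 0: 0.00937H* = 0.246, so H* = 26.3.
From dB/dt = 0: 1.16(1 - B*/1180) = 0.0289·26.3, giving B* = 1180·(1 - 0.654) = 408.
From dH/dt = 0: 0.00685·408 - 0.377 = 0.0278C*, so C* = 2.42/0.0278 = 87.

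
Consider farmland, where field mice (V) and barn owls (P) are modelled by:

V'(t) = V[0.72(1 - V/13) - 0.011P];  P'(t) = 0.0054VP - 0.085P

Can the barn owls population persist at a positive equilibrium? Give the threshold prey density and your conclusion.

The predator equation gives dP/dt > 0 only when V > 0.085/0.0054 = 15.7.
Without the predator, V → K = 13. Since 13 < 15.7, the predator cannot invade.

Threshold V = 15.7; K < 15.7, so no, the predator goes extinct.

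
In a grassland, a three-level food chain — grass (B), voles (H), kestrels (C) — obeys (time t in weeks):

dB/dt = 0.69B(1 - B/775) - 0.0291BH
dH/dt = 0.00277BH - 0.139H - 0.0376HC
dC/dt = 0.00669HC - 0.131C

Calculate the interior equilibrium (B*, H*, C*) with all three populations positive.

B* ≈ 135, H* ≈ 19.6, C* ≈ 6.25

From dC/dt = 0: 0.00669H* = 0.131, so H* = 19.6.
From dB/dt = 0: 0.69(1 - B*/775) = 0.0291·19.6, giving B* = 775·(1 - 0.826) = 135.
From dH/dt = 0: 0.00277·135 - 0.139 = 0.0376C*, so C* = 0.235/0.0376 = 6.25.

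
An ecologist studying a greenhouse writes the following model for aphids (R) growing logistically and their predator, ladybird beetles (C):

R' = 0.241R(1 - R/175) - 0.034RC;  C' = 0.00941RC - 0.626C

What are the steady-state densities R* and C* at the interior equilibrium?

R* ≈ 66.5, C* ≈ 4.39

From dC/dt = 0 with C > 0: 0.00941R* = 0.626, so R* = 66.5.
Substitute into dR/dt = 0: 0.241(1 - 66.5/175) = 0.034C*.
The bracket is 0.62, giving C* = 0.149/0.034 = 4.39.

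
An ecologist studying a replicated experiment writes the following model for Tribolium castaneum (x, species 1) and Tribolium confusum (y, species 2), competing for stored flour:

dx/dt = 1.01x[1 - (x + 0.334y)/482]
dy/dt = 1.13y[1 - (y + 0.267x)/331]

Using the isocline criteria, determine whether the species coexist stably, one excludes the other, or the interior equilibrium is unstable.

stable coexistence

Compare the nullcline intercepts: K1/α12 = 482/0.334 = 1440 > K2 = 331; K2/α21 = 331/0.267 = 1240 > K1 = 482.
Since both inequalities hold, each species can invade when rare, so the interior equilibrium is stable.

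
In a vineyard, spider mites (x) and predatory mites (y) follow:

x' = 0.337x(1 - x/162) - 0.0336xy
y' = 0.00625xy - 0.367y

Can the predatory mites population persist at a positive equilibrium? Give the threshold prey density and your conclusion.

The predator equation gives dy/dt > 0 only when x > 0.367/0.00625 = 58.7.
Without the predator, x → K = 162. Since 162 > 58.7, the predator can invade and persist.

Threshold x = 58.7; K > 58.7, so yes, the predator persists.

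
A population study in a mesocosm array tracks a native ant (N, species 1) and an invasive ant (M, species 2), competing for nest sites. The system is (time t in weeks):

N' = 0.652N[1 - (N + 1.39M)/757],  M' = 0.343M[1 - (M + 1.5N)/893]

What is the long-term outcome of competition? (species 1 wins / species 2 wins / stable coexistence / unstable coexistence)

Compare the nullcline intercepts: K1/α12 = 757/1.39 = 545 < K2 = 893; K2/α21 = 893/1.5 = 595 < K1 = 757.
Since both are reversed, neither can invade when rare; the interior point is a saddle.

unstable coexistence (outcome depends on initial conditions)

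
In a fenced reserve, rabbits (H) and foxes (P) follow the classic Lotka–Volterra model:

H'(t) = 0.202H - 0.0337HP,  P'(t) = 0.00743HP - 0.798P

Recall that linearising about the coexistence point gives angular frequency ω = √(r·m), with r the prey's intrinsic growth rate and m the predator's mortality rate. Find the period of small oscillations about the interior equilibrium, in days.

Here r = 0.202 and m = 0.798, so r·m = 0.161.
ω = √0.161 = 0.401 per day, hence T = 2π/ω ≈ 15.6 days.

T ≈ 15.6 days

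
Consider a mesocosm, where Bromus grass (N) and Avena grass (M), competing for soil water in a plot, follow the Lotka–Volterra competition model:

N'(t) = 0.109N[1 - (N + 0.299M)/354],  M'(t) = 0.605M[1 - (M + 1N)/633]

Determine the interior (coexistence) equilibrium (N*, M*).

Setting both brackets to zero gives the nullclines N + 0.299M = 354 and 1N + M = 633.
Substituting M = 633 - 1N into the first: N(1 - 0.299·1) = 354 - 0.299·633.
So N* = 165/0.701 = 235, and then M* = 633 - 1·235 = 398.

N* ≈ 235, M* ≈ 398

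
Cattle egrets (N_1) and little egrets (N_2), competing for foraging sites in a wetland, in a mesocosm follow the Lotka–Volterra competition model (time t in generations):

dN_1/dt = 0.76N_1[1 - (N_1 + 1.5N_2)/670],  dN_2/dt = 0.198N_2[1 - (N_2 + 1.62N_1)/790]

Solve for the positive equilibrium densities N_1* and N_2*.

Setting both brackets to zero gives the nullclines N_1 + 1.5N_2 = 670 and 1.62N_1 + N_2 = 790.
Substituting N_2 = 790 - 1.62N_1 into the first: N_1(1 - 1.5·1.62) = 670 - 1.5·790.
So N_1* = -515/-1.43 = 360, and then N_2* = 790 - 1.62·360 = 207.

N_1* ≈ 360, N_2* ≈ 207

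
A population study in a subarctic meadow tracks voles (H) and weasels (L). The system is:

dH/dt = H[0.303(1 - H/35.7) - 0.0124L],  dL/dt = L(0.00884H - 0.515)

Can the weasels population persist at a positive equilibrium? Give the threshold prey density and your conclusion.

The predator equation gives dL/dt > 0 only when H > 0.515/0.00884 = 58.3.
Without the predator, H → K = 35.7. Since 35.7 < 58.3, the predator cannot invade.

Threshold H = 58.3; K < 58.3, so no, the predator goes extinct.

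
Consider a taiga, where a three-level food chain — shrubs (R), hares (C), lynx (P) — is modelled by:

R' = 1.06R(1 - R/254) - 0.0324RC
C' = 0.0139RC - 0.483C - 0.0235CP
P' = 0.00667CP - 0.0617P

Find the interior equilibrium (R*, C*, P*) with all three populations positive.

R* ≈ 182, C* ≈ 9.25, P* ≈ 87.2

From dP/dt = 0: 0.00667C* = 0.0617, so C* = 9.25.
From dR/dt = 0: 1.06(1 - R*/254) = 0.0324·9.25, giving R* = 254·(1 - 0.283) = 182.
From dC/dt = 0: 0.0139·182 - 0.483 = 0.0235P*, so P* = 2.05/0.0235 = 87.2.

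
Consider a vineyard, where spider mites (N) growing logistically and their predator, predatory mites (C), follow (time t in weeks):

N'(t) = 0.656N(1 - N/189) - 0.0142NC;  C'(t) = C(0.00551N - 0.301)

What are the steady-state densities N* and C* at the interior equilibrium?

N* ≈ 54.6, C* ≈ 32.8

From dC/dt = 0 with C > 0: 0.00551N* = 0.301, so N* = 54.6.
Substitute into dN/dt = 0: 0.656(1 - 54.6/189) = 0.0142C*.
The bracket is 0.711, giving C* = 0.466/0.0142 = 32.8.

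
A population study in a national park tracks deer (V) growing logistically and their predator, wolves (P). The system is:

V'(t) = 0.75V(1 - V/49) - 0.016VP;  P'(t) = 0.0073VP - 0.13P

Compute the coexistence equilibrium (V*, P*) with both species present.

From dP/dt = 0 with P > 0: 0.0073V* = 0.13, so V* = 17.8.
Substitute into dV/dt = 0: 0.75(1 - 17.8/49) = 0.016P*.
The bracket is 0.637, giving P* = 0.477/0.016 = 29.8.

V* ≈ 17.8, P* ≈ 29.8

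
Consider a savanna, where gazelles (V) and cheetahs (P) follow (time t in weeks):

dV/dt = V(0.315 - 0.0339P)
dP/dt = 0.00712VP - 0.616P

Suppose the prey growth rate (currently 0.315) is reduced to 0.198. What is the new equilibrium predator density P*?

P* ≈ 5.84

At the interior fixed point, setting dV/dt = 0 with V > 0 fixes P* = (prey growth rate)/(VP coefficient) — independent of the other coefficients.
With the change, P* = 0.198/0.0339 = 5.84; it falls from 9.29.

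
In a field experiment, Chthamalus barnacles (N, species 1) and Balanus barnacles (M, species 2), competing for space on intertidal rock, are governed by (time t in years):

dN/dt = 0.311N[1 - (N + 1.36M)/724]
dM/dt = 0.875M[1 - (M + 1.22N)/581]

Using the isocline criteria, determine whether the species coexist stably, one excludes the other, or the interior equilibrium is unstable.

Compare the nullcline intercepts: K1/α12 = 724/1.36 = 532 < K2 = 581; K2/α21 = 581/1.22 = 476 < K1 = 724.
Since both are reversed, neither can invade when rare; the interior point is a saddle.

unstable coexistence (outcome depends on initial conditions)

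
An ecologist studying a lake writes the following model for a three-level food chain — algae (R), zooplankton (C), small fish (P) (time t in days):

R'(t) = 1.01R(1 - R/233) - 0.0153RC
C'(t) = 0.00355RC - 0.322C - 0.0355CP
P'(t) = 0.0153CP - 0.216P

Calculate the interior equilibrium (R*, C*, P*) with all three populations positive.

R* ≈ 183, C* ≈ 14.1, P* ≈ 9.25

From dP/dt = 0: 0.0153C* = 0.216, so C* = 14.1.
From dR/dt = 0: 1.01(1 - R*/233) = 0.0153·14.1, giving R* = 233·(1 - 0.214) = 183.
From dC/dt = 0: 0.00355·183 - 0.322 = 0.0355P*, so P* = 0.328/0.0355 = 9.25.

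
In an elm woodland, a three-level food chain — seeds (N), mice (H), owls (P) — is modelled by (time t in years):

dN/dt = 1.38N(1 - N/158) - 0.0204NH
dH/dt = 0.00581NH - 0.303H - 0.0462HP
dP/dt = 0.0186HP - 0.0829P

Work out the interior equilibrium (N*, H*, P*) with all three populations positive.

N* ≈ 148, H* ≈ 4.46, P* ≈ 12

From dP/dt = 0: 0.0186H* = 0.0829, so H* = 4.46.
From dN/dt = 0: 1.38(1 - N*/158) = 0.0204·4.46, giving N* = 158·(1 - 0.0659) = 148.
From dH/dt = 0: 0.00581·148 - 0.303 = 0.0462P*, so P* = 0.554/0.0462 = 12.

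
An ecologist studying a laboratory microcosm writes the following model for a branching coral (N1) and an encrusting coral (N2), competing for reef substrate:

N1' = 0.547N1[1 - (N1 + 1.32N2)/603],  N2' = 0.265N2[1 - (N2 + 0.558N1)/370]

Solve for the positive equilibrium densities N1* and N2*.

N1* ≈ 435, N2* ≈ 127

Setting both brackets to zero gives the nullclines N1 + 1.32N2 = 603 and 0.558N1 + N2 = 370.
Substituting N2 = 370 - 0.558N1 into the first: N1(1 - 1.32·0.558) = 603 - 1.32·370.
So N1* = 115/0.263 = 435, and then N2* = 370 - 0.558·435 = 127.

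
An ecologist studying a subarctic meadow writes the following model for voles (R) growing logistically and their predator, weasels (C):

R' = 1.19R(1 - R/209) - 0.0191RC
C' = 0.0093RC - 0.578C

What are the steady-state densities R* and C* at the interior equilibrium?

From dC/dt = 0 with C > 0: 0.0093R* = 0.578, so R* = 62.2.
Substitute into dR/dt = 0: 1.19(1 - 62.2/209) = 0.0191C*.
The bracket is 0.703, giving C* = 0.836/0.0191 = 43.8.

R* ≈ 62.2, C* ≈ 43.8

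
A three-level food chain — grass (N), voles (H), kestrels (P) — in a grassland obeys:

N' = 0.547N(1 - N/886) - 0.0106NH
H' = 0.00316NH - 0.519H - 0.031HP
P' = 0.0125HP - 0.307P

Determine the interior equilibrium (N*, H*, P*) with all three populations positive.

From dP/dt = 0: 0.0125H* = 0.307, so H* = 24.6.
From dN/dt = 0: 0.547(1 - N*/886) = 0.0106·24.6, giving N* = 886·(1 - 0.476) = 464.
From dH/dt = 0: 0.00316·464 - 0.519 = 0.031P*, so P* = 0.948/0.031 = 30.6.

N* ≈ 464, H* ≈ 24.6, P* ≈ 30.6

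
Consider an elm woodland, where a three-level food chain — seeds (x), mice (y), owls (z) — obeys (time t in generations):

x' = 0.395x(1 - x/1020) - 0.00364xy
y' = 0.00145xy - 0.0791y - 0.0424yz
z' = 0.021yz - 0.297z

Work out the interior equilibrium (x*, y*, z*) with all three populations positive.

x* ≈ 887, y* ≈ 14.1, z* ≈ 28.5

From dz/dt = 0: 0.021y* = 0.297, so y* = 14.1.
From dx/dt = 0: 0.395(1 - x*/1020) = 0.00364·14.1, giving x* = 1020·(1 - 0.13) = 887.
From dy/dt = 0: 0.00145·887 - 0.0791 = 0.0424z*, so z* = 1.21/0.0424 = 28.5.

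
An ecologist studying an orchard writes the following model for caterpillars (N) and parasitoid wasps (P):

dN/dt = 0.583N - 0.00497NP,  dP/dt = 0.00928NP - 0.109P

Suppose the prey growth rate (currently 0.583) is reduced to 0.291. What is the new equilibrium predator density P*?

At the interior fixed point, setting dN/dt = 0 with N > 0 fixes P* = (prey growth rate)/(NP coefficient) — independent of the other coefficients.
With the change, P* = 0.291/0.00497 = 58.6; it falls from 117.

P* ≈ 58.6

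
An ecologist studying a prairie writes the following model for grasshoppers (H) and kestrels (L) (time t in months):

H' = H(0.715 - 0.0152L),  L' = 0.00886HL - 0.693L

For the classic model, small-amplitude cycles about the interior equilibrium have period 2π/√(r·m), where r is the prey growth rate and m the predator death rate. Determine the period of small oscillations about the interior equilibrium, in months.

Here r = 0.715 and m = 0.693, so r·m = 0.495.
ω = √0.495 = 0.704 per month, hence T = 2π/ω ≈ 8.93 months.

T ≈ 8.93 months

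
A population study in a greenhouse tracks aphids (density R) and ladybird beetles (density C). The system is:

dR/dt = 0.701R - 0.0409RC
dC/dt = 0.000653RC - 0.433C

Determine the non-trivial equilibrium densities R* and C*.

Set dC/dt = 0 with C > 0: 0.000653R - 0.433 = 0, so R* = 0.433/0.000653 = 663.
Set dR/dt = 0 with R > 0: 0.701 - 0.0409C = 0, so C* = 0.701/0.0409 = 17.1.

R* ≈ 663, C* ≈ 17.1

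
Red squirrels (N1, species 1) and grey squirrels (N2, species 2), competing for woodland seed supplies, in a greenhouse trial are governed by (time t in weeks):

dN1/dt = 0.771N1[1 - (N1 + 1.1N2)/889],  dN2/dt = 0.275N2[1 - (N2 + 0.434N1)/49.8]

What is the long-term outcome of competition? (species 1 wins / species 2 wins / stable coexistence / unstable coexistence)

Compare the nullcline intercepts: K1/α12 = 889/1.1 = 808 > K2 = 49.8; K2/α21 = 49.8/0.434 = 115 < K1 = 889.
Since the inequalities point opposite ways, species 1 can invade but species 2 cannot.

species 1 excludes species 2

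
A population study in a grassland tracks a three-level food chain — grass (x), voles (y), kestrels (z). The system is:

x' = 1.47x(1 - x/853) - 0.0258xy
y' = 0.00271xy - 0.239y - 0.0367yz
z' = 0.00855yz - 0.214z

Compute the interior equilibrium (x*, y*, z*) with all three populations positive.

From dz/dt = 0: 0.00855y* = 0.214, so y* = 25.
From dx/dt = 0: 1.47(1 - x*/853) = 0.0258·25, giving x* = 853·(1 - 0.439) = 478.
From dy/dt = 0: 0.00271·478 - 0.239 = 0.0367z*, so z* = 1.06/0.0367 = 28.8.

x* ≈ 478, y* ≈ 25, z* ≈ 28.8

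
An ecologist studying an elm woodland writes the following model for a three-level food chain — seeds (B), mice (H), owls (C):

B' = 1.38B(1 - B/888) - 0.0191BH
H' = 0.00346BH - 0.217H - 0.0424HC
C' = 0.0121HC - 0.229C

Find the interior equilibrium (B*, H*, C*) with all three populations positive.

From dC/dt = 0: 0.0121H* = 0.229, so H* = 18.9.
From dB/dt = 0: 1.38(1 - B*/888) = 0.0191·18.9, giving B* = 888·(1 - 0.262) = 655.
From dH/dt = 0: 0.00346·655 - 0.217 = 0.0424C*, so C* = 2.05/0.0424 = 48.4.

B* ≈ 655, H* ≈ 18.9, C* ≈ 48.4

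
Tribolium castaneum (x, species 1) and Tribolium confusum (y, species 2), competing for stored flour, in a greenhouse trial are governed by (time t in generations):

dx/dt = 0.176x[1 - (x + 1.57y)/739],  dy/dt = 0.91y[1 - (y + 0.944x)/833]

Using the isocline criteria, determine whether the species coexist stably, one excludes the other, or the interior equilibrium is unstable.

Compare the nullcline intercepts: K1/α12 = 739/1.57 = 471 < K2 = 833; K2/α21 = 833/0.944 = 882 > K1 = 739.
Since the inequalities point opposite ways, species 2 can invade but species 1 cannot.

species 2 excludes species 1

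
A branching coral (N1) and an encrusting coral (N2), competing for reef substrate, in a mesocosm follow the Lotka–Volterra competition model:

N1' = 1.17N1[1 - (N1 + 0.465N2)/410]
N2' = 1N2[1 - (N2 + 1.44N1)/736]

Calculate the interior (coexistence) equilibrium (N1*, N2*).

N1* ≈ 205, N2* ≈ 441

Setting both brackets to zero gives the nullclines N1 + 0.465N2 = 410 and 1.44N1 + N2 = 736.
Substituting N2 = 736 - 1.44N1 into the first: N1(1 - 0.465·1.44) = 410 - 0.465·736.
So N1* = 67.8/0.33 = 205, and then N2* = 736 - 1.44·205 = 441.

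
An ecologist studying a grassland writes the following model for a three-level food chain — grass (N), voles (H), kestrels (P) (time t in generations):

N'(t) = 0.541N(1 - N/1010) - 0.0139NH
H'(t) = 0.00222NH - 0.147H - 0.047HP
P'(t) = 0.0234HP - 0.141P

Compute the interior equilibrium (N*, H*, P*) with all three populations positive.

From dP/dt = 0: 0.0234H* = 0.141, so H* = 6.03.
From dN/dt = 0: 0.541(1 - N*/1010) = 0.0139·6.03, giving N* = 1010·(1 - 0.155) = 854.
From dH/dt = 0: 0.00222·854 - 0.147 = 0.047P*, so P* = 1.75/0.047 = 37.2.

N* ≈ 854, H* ≈ 6.03, P* ≈ 37.2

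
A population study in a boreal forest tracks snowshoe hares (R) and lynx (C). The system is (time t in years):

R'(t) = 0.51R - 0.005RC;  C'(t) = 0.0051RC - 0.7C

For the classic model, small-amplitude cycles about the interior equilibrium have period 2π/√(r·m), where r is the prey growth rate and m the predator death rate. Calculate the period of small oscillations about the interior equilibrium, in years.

T ≈ 10.5 years

Here r = 0.51 and m = 0.7, so r·m = 0.357.
ω = √0.357 = 0.597 per year, hence T = 2π/ω ≈ 10.5 years.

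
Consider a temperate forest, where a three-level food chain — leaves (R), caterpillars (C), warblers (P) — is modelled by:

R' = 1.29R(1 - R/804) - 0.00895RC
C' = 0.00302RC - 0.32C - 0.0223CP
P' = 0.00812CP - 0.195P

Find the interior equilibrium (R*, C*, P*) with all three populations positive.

From dP/dt = 0: 0.00812C* = 0.195, so C* = 24.
From dR/dt = 0: 1.29(1 - R*/804) = 0.00895·24, giving R* = 804·(1 - 0.167) = 670.
From dC/dt = 0: 0.00302·670 - 0.32 = 0.0223P*, so P* = 1.7/0.0223 = 76.4.

R* ≈ 670, C* ≈ 24, P* ≈ 76.4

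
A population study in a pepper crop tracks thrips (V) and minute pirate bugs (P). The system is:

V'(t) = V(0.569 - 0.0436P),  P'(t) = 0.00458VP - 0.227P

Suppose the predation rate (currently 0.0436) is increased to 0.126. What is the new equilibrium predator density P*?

At the interior fixed point, setting dV/dt = 0 with V > 0 fixes P* = (prey growth rate)/(VP coefficient) — independent of the other coefficients.
With the change, P* = 0.569/0.126 = 4.52; it falls from 13.1.

P* ≈ 4.52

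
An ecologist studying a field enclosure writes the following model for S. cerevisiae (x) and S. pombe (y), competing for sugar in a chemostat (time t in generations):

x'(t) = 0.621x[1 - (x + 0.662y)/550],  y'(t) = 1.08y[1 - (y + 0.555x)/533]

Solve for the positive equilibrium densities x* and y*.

Setting both brackets to zero gives the nullclines x + 0.662y = 550 and 0.555x + y = 533.
Substituting y = 533 - 0.555x into the first: x(1 - 0.662·0.555) = 550 - 0.662·533.
So x* = 197/0.633 = 312, and then y* = 533 - 0.555·312 = 360.

x* ≈ 312, y* ≈ 360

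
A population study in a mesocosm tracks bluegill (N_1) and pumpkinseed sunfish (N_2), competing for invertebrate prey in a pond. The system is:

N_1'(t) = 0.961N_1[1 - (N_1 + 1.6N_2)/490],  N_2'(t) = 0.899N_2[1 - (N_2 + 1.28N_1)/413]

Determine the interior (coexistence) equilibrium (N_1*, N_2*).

Setting both brackets to zero gives the nullclines N_1 + 1.6N_2 = 490 and 1.28N_1 + N_2 = 413.
Substituting N_2 = 413 - 1.28N_1 into the first: N_1(1 - 1.6·1.28) = 490 - 1.6·413.
So N_1* = -171/-1.05 = 163, and then N_2* = 413 - 1.28·163 = 204.

N_1* ≈ 163, N_2* ≈ 204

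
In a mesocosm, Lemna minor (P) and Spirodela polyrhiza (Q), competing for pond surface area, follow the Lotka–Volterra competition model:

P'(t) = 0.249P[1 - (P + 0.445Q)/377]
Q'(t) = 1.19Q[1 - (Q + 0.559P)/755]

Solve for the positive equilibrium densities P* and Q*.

Setting both brackets to zero gives the nullclines P + 0.445Q = 377 and 0.559P + Q = 755.
Substituting Q = 755 - 0.559P into the first: P(1 - 0.445·0.559) = 377 - 0.445·755.
So P* = 41/0.751 = 54.6, and then Q* = 755 - 0.559·54.6 = 724.

P* ≈ 54.6, Q* ≈ 724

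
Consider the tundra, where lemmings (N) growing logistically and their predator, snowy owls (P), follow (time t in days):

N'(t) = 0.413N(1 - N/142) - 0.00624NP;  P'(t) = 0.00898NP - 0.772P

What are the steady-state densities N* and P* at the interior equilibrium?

From dP/dt = 0 with P > 0: 0.00898N* = 0.772, so N* = 86.
Substitute into dN/dt = 0: 0.413(1 - 86/142) = 0.00624P*.
The bracket is 0.395, giving P* = 0.163/0.00624 = 26.1.

N* ≈ 86, P* ≈ 26.1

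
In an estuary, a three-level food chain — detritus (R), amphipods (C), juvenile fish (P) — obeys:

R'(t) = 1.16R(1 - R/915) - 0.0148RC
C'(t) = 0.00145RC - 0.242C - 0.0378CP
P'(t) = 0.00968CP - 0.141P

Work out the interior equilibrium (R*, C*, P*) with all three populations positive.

From dP/dt = 0: 0.00968C* = 0.141, so C* = 14.6.
From dR/dt = 0: 1.16(1 - R*/915) = 0.0148·14.6, giving R* = 915·(1 - 0.186) = 745.
From dC/dt = 0: 0.00145·745 - 0.242 = 0.0378P*, so P* = 0.838/0.0378 = 22.2.

R* ≈ 745, C* ≈ 14.6, P* ≈ 22.2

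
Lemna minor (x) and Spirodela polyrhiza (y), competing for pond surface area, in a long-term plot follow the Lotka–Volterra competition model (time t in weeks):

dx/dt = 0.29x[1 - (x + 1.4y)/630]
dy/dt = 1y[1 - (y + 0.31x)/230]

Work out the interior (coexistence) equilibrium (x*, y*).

x* ≈ 544, y* ≈ 61.3

Setting both brackets to zero gives the nullclines x + 1.4y = 630 and 0.31x + y = 230.
Substituting y = 230 - 0.31x into the first: x(1 - 1.4·0.31) = 630 - 1.4·230.
So x* = 308/0.566 = 544, and then y* = 230 - 0.31·544 = 61.3.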